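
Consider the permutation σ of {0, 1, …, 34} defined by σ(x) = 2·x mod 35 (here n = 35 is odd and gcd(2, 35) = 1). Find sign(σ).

Trace 32: π^k(32) = [32, 29, 23, 11, 22, 9, 18] for k=0..6.
Cycle lengths of π_2 on ℤ/35ℤ: [12, 12, 4, 3, 3, 1]; 6 cycles in total.
sign(π) = (−1)^{n − #cycles} = (−1)^{35−6} = (−1)^29 = -1.

-1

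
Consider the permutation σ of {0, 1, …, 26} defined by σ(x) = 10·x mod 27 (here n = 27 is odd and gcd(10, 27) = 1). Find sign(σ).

Start at x=1: 1 → 10 → 19 → 1 (one orbit).
Cycle type of π: 3×6 + 1×9; total 15 cycles.
n − c = 27 − 15 = 12; sign = (−1)^12 = +1.
Zolotarev: (10|27) = +1, matching the cycle-count sign.

+1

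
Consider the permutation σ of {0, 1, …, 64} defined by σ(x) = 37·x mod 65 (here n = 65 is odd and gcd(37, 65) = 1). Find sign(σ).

+1

Trace 4: π^k(4) = [4, 18, 16, 7, 64, 28, 61] for k=0..6.
7 cycles of lengths [12, 12, 12, 12, 12, 4, 1].
Σ(ℓ_i−1) = 65−7 = 58; sign = (−1)^58 = +1.
Check: (37/65) = +1 by Zolotarev.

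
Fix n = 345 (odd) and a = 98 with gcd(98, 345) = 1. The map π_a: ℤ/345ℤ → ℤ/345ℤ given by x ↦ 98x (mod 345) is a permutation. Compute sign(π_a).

+1

Start at x=8: 8 → 94 → 242 → 256 → 248 → 154 → 257 → … (one orbit).
π_98 has 15 disjoint cycles with lengths [44, 44, 44, 44, 44, 44, 22, 22, 11, 11, 4, 4, 4, 2, 1] on {0,…,344}.
15 cycles on 345: each ℓ→(−1)^(ℓ−1), product (−1)^330 = +1.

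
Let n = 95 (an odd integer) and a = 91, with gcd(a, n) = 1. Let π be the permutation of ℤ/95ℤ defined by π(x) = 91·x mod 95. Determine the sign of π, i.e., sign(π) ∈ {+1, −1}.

Trace 81: π^k(81) = [81, 56, 61, 41, 26, 86, 36] for k=0..6.
The orbit structure of x ↦ 91x mod 95: 10 orbits of sizes [18, 18, 18, 18, 18, 1, 1, 1, 1, 1].
n − c = 95 − 10 = 85; sign = (−1)^85 = -1.

-1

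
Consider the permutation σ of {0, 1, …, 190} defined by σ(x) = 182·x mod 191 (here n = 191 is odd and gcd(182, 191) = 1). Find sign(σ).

Trace 115: π^k(115) = [115, 111, 147, 14, 65, 179, 108] for k=0..6.
Cycle type of π: 190 + 1; total 2 cycles.
n − c = 191 − 2 = 189; sign = (−1)^189 = -1.

-1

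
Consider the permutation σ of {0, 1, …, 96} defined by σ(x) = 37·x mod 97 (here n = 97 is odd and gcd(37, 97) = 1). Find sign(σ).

-1

Orbit of 13 under x↦37x: [13, 93, 46, 53, 21, 1, 37]… (length divides ord_97(37)).
Cycle lengths of π_37 on ℤ/97ℤ: [96, 1]; 2 cycles in total.
Σ(ℓ_i−1) = 97−2 = 95; sign = (−1)^95 = -1.
The Jacobi symbol (37|97) = -1 (Zolotarev) agrees.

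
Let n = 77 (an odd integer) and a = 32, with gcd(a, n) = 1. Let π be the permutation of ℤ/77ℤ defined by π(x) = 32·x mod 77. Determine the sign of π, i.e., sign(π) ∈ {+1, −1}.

-1

Start at x=32: 32 → 23 → 43 → 67 → 65 → 1 → 32 (one orbit).
Decompose π into cycles: lengths [6, 6, 6, 6, 6, 6, 6, 6, 6, 6, 3, 3, 2, 2, 2, 2, 2, 1] (18 cycles, including the fixed point 0).
77 − 18 = 59 transpositions; sign(π) = (−1)^59 = -1.
Zolotarev: (32|77) = -1, matching the cycle-count sign.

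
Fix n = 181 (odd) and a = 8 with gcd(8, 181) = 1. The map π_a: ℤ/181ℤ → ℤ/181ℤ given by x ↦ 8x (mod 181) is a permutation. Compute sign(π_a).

Trace 152: π^k(152) = [152, 130, 135, 175, 133, 159, 5] for k=0..6.
π_8 has 4 disjoint cycles with lengths [60, 60, 60, 1] on {0,…,180}.
n − c = 181 − 4 = 177; sign = (−1)^177 = -1.
Zolotarev: (8|181) = -1, matching the cycle-count sign.

-1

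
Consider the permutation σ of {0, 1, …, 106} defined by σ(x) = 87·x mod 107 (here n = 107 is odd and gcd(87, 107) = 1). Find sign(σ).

Trace 92: π^k(92) = [92, 86, 99, 53, 10, 14, 41] for k=0..6.
π_87 has 3 disjoint cycles with lengths [53, 53, 1] on {0,…,106}.
Σ(ℓ_i−1) = 107−3 = 104; sign = (−1)^104 = +1.

+1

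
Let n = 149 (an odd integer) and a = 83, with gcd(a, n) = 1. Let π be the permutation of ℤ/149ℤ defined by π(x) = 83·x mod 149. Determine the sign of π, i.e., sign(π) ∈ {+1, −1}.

Start at x=30: 30 → 106 → 7 → 134 → 96 → 71 → 82 → … (one orbit).
The orbit structure of x ↦ 83x mod 149: 2 orbits of sizes [148, 1].
n − c = 149 − 2 = 147; sign = (−1)^147 = -1.

-1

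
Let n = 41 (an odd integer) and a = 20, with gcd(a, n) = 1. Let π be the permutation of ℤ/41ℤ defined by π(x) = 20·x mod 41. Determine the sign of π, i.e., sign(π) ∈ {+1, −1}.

Start at x=39: 39 → 1 → 20 → 31 → 5 → 18 → 32 → … (one orbit).
The orbit structure of x ↦ 20x mod 41: 3 orbits of sizes [20, 20, 1].
With 3 cycles on 41 points, sign = (−1)^{41−3} = +1.
Zolotarev: (20|41) = +1, matching the cycle-count sign.

+1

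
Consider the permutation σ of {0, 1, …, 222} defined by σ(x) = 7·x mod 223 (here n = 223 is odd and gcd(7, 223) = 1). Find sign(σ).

Trace 17: π^k(17) = [17, 119, 164, 33, 8, 56, 169] for k=0..6.
Decompose π into cycles: lengths [37, 37, 37, 37, 37, 37, 1] (7 cycles, including the fixed point 0).
223 − 7 = 216 transpositions; sign(π) = (−1)^216 = +1.
(7|223)_J = +1 (Zolotarev's lemma cross-check).

+1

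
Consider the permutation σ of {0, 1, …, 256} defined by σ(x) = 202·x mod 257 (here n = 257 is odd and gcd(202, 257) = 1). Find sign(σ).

-1

Orbit of 251 under x↦202x: [251, 73, 97, 62, 188, 197, 216]… (length divides ord_257(202)).
2 cycles of lengths [256, 1].
n − c = 257 − 2 = 255; sign = (−1)^255 = -1.
(202|257)_J = -1 (Zolotarev's lemma cross-check).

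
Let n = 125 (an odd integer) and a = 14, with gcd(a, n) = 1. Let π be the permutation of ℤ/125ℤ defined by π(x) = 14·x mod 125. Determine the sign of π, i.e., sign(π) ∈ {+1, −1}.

+1

Orbit of 59 under x↦14x: [59, 76, 64, 21, 44, 116, 124]… (length divides ord_125(14)).
7 cycles of lengths [50, 50, 10, 10, 2, 2, 1].
With 7 cycles on 125 points, sign = (−1)^{125−7} = +1.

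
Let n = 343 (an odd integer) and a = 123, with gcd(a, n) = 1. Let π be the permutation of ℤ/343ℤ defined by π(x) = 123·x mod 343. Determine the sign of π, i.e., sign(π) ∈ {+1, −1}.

+1

Start at x=155: 155 → 200 → 247 → 197 → 221 → 86 → 288 → … (one orbit).
Decompose π into cycles: lengths [147, 147, 21, 21, 3, 3, 1] (7 cycles, including the fixed point 0).
n − c = 343 − 7 = 336; sign = (−1)^336 = +1.
Zolotarev: (123|343) = +1, matching the cycle-count sign.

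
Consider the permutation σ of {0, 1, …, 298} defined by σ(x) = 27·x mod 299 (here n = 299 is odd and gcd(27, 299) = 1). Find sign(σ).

+1

Trace 248: π^k(248) = [248, 118, 196, 209, 261, 170, 105] for k=0..6.
Cycle lengths of π_27 on ℤ/299ℤ: [11, 11, 11, 11, 11, 11, 11, 11, 11, 11, 11, 11, 11, 11, 11, 11, 11, 11, 11, 11, 11, 11, 11, 11, 11, 11, 1, 1, 1, 1, 1, 1, 1, 1, 1, 1, 1, 1, 1]; 39 cycles in total.
n − c = 299 − 39 = 260; sign = (−1)^260 = +1.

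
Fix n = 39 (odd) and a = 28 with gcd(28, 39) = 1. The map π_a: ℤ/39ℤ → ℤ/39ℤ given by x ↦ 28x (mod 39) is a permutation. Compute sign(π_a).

-1

Start at x=22: 22 → 31 → 10 → 7 → 1 → 28 → 4 → … (one orbit).
6 cycles of lengths [12, 12, 12, 1, 1, 1].
With 6 cycles on 39 points, sign = (−1)^{39−6} = -1.
Check: (28/39) = -1 by Zolotarev.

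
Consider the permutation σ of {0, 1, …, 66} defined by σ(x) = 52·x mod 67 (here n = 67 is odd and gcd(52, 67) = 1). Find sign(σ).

-1

Start at x=62: 62 → 8 → 14 → 58 → 1 → 52 → 24 → … (one orbit).
Decompose π into cycles: lengths [22, 22, 22, 1] (4 cycles, including the fixed point 0).
sign(π) = (−1)^{n − #cycles} = (−1)^{67−4} = (−1)^63 = -1.
Check: (52/67) = -1 by Zolotarev.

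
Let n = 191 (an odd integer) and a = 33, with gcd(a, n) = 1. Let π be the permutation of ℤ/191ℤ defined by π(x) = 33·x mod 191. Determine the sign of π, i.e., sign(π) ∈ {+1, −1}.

-1

Orbit of 90 under x↦33x: [90, 105, 27, 127, 180, 19, 54]… (length divides ord_191(33)).
The orbit structure of x ↦ 33x mod 191: 2 orbits of sizes [190, 1].
sign(π) = (−1)^{n − #cycles} = (−1)^{191−2} = (−1)^189 = -1.
The Jacobi symbol (33|191) = -1 (Zolotarev) agrees.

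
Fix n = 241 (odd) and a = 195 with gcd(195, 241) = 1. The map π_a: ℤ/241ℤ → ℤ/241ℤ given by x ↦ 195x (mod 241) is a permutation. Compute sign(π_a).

Orbit of 61 under x↦195x: [61, 86, 141, 21, 239, 92, 106]… (length divides ord_241(195)).
Decompose π into cycles: lengths [240, 1] (2 cycles, including the fixed point 0).
sign(π) = (−1)^{n − #cycles} = (−1)^{241−2} = (−1)^239 = -1.
Via Zolotarev, sign(π_{195}) = (195|241) = -1.

-1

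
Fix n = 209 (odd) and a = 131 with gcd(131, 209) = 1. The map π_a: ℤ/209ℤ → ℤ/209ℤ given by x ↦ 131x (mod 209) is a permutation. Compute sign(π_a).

Orbit of 1 under x↦131x: [1, 131, 23, 87, 111, 120, 45]… (length divides ord_209(131)).
18 cycles of lengths [18, 18, 18, 18, 18, 18, 18, 18, 18, 18, 9, 9, 2, 2, 2, 2, 2, 1].
209 − 18 = 191 transpositions; sign(π) = (−1)^191 = -1.
(131|209)_J = -1 (Zolotarev's lemma cross-check).

-1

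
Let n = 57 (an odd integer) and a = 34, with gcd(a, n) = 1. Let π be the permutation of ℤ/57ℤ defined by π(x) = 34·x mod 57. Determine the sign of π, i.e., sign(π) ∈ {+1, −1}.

Trace 37: π^k(37) = [37, 4, 22, 7, 10, 55, 46] for k=0..6.
The orbit structure of x ↦ 34x mod 57: 6 orbits of sizes [18, 18, 18, 1, 1, 1].
sign(π) = (−1)^{n − #cycles} = (−1)^{57−6} = (−1)^51 = -1.

-1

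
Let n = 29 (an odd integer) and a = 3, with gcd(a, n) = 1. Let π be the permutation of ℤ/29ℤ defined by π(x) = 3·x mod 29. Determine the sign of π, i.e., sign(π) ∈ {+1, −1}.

-1

Start at x=11: 11 → 4 → 12 → 7 → 21 → 5 → 15 → … (one orbit).
Cycle type of π: 28 + 1; total 2 cycles.
Σ(ℓ_i−1) = 29−2 = 27; sign = (−1)^27 = -1.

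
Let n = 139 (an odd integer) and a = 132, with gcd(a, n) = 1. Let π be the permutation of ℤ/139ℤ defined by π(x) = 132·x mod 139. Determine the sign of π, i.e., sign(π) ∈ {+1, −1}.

Start at x=8: 8 → 83 → 114 → 36 → 26 → 96 → 23 → … (one orbit).
2 cycles of lengths [138, 1].
n − c = 139 − 2 = 137; sign = (−1)^137 = -1.
The Jacobi symbol (132|139) = -1 (Zolotarev) agrees.

-1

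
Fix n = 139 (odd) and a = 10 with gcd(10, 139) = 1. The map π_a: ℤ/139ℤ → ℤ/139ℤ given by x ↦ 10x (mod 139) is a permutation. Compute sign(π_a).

-1

Trace 48: π^k(48) = [48, 63, 74, 45, 33, 52, 103] for k=0..6.
Cycle lengths of π_10 on ℤ/139ℤ: [46, 46, 46, 1]; 4 cycles in total.
Σ(ℓ_i−1) = 139−4 = 135; sign = (−1)^135 = -1.
Check: (10/139) = -1 by Zolotarev.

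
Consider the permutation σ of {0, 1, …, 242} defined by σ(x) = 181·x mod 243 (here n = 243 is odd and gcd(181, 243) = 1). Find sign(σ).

+1

Start at x=154: 154 → 172 → 28 → 208 → 226 → 82 → 19 → … (one orbit).
π_181 has 27 disjoint cycles with lengths [27, 27, 27, 27, 27, 27, 9, 9, 9, 9, 9, 9, 3, 3, 3, 3, 3, 3, 1, 1, 1, 1, 1, 1, 1, 1, 1] on {0,…,242}.
Σ(ℓ_i−1) = 243−27 = 216; sign = (−1)^216 = +1.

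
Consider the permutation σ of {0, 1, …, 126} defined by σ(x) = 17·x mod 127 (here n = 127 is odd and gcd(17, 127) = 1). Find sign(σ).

Start at x=122: 122 → 42 → 79 → 73 → 98 → 15 → 1 → … (one orbit).
3 cycles of lengths [63, 63, 1].
n − c = 127 − 3 = 124; sign = (−1)^124 = +1.
Check: (17/127) = +1 by Zolotarev.

+1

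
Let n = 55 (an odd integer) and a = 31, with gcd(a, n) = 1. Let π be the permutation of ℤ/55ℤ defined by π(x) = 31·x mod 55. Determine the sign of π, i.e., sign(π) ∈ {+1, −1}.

Orbit of 26 under x↦31x: [26, 36, 16, 1, 31]… (length divides ord_55(31)).
Decompose π into cycles: lengths [5, 5, 5, 5, 5, 5, 5, 5, 5, 5, 1, 1, 1, 1, 1] (15 cycles, including the fixed point 0).
Σ(ℓ_i−1) = 55−15 = 40; sign = (−1)^40 = +1.
Via Zolotarev, sign(π_{31}) = (31|55) = +1.

+1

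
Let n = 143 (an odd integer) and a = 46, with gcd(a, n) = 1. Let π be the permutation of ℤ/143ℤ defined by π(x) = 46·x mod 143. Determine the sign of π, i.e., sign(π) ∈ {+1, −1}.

Start at x=92: 92 → 85 → 49 → 109 → 9 → 128 → 25 → … (one orbit).
Decompose π into cycles: lengths [60, 60, 12, 10, 1] (5 cycles, including the fixed point 0).
n − c = 143 − 5 = 138; sign = (−1)^138 = +1.

+1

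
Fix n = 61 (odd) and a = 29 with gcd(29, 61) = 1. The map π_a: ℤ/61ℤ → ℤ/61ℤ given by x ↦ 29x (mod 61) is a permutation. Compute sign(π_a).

Orbit of 60 under x↦29x: [60, 32, 13, 11, 14, 40, 1]… (length divides ord_61(29)).
Cycle lengths of π_29 on ℤ/61ℤ: [12, 12, 12, 12, 12, 1]; 6 cycles in total.
sign(π) = (−1)^{n − #cycles} = (−1)^{61−6} = (−1)^55 = -1.
(29|61)_J = -1 (Zolotarev's lemma cross-check).

-1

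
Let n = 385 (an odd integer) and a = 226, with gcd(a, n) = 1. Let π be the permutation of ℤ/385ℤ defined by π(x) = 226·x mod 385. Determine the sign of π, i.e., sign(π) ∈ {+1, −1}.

-1

Orbit of 156 under x↦226x: [156, 221, 281, 366, 326, 141, 296]… (length divides ord_385(226)).
Cycle lengths of π_226 on ℤ/385ℤ: [30, 30, 30, 30, 30, 30, 30, 30, 30, 30, 10, 10, 10, 10, 10, 3, 3, 3, 3, 3, 3, 3, 3, 3, 3, 1, 1, 1, 1, 1]; 30 cycles in total.
385 − 30 = 355 transpositions; sign(π) = (−1)^355 = -1.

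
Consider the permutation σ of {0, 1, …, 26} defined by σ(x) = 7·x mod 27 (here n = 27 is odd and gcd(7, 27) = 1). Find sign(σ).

Start at x=4: 4 → 1 → 7 → 22 → 19 → 25 → 13 → … (one orbit).
Decompose π into cycles: lengths [9, 9, 3, 3, 1, 1, 1] (7 cycles, including the fixed point 0).
Σ(ℓ_i−1) = 27−7 = 20; sign = (−1)^20 = +1.

+1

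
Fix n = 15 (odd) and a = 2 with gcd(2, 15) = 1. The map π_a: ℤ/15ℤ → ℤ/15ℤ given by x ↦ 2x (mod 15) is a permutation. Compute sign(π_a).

+1

Start at x=2: 2 → 4 → 8 → 1 → 2 (one orbit).
π_2 has 5 disjoint cycles with lengths [4, 4, 4, 2, 1] on {0,…,14}.
5 cycles on 15: each ℓ→(−1)^(ℓ−1), product (−1)^10 = +1.
The Jacobi symbol (2|15) = +1 (Zolotarev) agrees.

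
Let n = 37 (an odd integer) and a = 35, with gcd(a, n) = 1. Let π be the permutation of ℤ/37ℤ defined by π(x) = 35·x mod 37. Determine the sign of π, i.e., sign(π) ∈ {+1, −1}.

Orbit of 22 under x↦35x: [22, 30, 14, 9, 19, 36, 2]… (length divides ord_37(35)).
π_35 has 2 disjoint cycles with lengths [36, 1] on {0,…,36}.
n − c = 37 − 2 = 35; sign = (−1)^35 = -1.
(35|37)_J = -1 (Zolotarev's lemma cross-check).

-1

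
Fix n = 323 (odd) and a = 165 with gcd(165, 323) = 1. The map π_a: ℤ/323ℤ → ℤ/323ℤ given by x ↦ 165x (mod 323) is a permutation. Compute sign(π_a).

+1

Start at x=184: 184 → 321 → 316 → 137 → 318 → 144 → 181 → … (one orbit).
Decompose π into cycles: lengths [144, 144, 18, 16, 1] (5 cycles, including the fixed point 0).
323 − 5 = 318 transpositions; sign(π) = (−1)^318 = +1.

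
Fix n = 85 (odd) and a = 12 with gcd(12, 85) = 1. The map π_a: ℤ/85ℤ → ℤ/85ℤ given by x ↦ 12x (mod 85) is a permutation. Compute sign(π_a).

Start at x=1: 1 → 12 → 59 → 28 → 81 → 37 → 19 → … (one orbit).
Decompose π into cycles: lengths [16, 16, 16, 16, 16, 4, 1] (7 cycles, including the fixed point 0).
Σ(ℓ_i−1) = 85−7 = 78; sign = (−1)^78 = +1.

+1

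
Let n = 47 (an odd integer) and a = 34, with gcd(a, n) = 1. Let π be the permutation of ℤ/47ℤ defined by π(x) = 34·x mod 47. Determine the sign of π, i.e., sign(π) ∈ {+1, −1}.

Trace 14: π^k(14) = [14, 6, 16, 27, 25, 4, 42] for k=0..6.
Decompose π into cycles: lengths [23, 23, 1] (3 cycles, including the fixed point 0).
Σ(ℓ_i−1) = 47−3 = 44; sign = (−1)^44 = +1.
Check: (34/47) = +1 by Zolotarev.

+1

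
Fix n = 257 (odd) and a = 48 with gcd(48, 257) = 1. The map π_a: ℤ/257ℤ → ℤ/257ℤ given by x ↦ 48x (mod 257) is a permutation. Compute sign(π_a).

Trace 197: π^k(197) = [197, 204, 26, 220, 23, 76, 50] for k=0..6.
π_48 has 2 disjoint cycles with lengths [256, 1] on {0,…,256}.
Σ(ℓ_i−1) = 257−2 = 255; sign = (−1)^255 = -1.

-1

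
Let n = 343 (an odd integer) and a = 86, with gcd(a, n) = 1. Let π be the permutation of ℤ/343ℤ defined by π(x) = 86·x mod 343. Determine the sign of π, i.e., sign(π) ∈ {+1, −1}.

Trace 2: π^k(2) = [2, 172, 43, 268, 67, 274, 240] for k=0..6.
Cycle lengths of π_86 on ℤ/343ℤ: [147, 147, 21, 21, 3, 3, 1]; 7 cycles in total.
343 − 7 = 336 transpositions; sign(π) = (−1)^336 = +1.

+1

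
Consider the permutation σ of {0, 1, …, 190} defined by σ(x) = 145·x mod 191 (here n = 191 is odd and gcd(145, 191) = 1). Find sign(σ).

Start at x=73: 73 → 80 → 140 → 54 → 190 → 46 → 176 → … (one orbit).
Cycle lengths of π_145 on ℤ/191ℤ: [190, 1]; 2 cycles in total.
2 cycles on 191: each ℓ→(−1)^(ℓ−1), product (−1)^189 = -1.
Zolotarev: (145|191) = -1, matching the cycle-count sign.

-1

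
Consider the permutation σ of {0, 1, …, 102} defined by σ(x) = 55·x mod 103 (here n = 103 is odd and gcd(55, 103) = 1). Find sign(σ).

Orbit of 59 under x↦55x: [59, 52, 79, 19, 15, 1, 55]… (length divides ord_103(55)).
Decompose π into cycles: lengths [51, 51, 1] (3 cycles, including the fixed point 0).
n − c = 103 − 3 = 100; sign = (−1)^100 = +1.

+1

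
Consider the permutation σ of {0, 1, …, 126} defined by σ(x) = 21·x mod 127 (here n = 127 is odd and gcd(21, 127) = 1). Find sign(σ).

Orbit of 71 under x↦21x: [71, 94, 69, 52, 76, 72, 115]… (length divides ord_127(21)).
Cycle type of π: 63×2 + 1; total 3 cycles.
n − c = 127 − 3 = 124; sign = (−1)^124 = +1.

+1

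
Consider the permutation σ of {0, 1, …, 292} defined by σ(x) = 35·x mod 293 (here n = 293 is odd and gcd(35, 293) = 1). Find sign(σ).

Start at x=115: 115 → 216 → 235 → 21 → 149 → 234 → 279 → … (one orbit).
The orbit structure of x ↦ 35x mod 293: 3 orbits of sizes [146, 146, 1].
With 3 cycles on 293 points, sign = (−1)^{293−3} = +1.

+1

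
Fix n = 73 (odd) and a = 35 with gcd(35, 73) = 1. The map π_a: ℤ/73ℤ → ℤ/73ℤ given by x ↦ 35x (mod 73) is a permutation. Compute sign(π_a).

Trace 23: π^k(23) = [23, 2, 70, 41, 48, 1, 35] for k=0..6.
Cycle type of π: 36×2 + 1; total 3 cycles.
With 3 cycles on 73 points, sign = (−1)^{73−3} = +1.

+1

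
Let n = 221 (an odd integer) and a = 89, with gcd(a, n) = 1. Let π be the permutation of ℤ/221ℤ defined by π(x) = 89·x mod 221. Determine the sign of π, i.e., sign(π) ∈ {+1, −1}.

-1

Start at x=1: 1 → 89 → 186 → 200 → 120 → 72 → 220 → … (one orbit).
22 cycles of lengths [12, 12, 12, 12, 12, 12, 12, 12, 12, 12, 12, 12, 12, 12, 12, 12, 12, 4, 4, 4, 4, 1].
sign(π) = (−1)^{n − #cycles} = (−1)^{221−22} = (−1)^199 = -1.
Via Zolotarev, sign(π_{89}) = (89|221) = -1.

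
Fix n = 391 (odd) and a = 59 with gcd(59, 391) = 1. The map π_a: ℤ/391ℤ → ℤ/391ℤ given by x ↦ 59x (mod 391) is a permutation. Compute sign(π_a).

Orbit of 8 under x↦59x: [8, 81, 87, 50, 213, 55, 117]… (length divides ord_391(59)).
The orbit structure of x ↦ 59x mod 391: 9 orbits of sizes [88, 88, 88, 88, 11, 11, 8, 8, 1].
n − c = 391 − 9 = 382; sign = (−1)^382 = +1.
The Jacobi symbol (59|391) = +1 (Zolotarev) agrees.

+1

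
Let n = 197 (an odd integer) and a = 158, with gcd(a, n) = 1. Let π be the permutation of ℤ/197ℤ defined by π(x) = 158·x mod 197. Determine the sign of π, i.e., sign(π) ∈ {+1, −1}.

Orbit of 154 under x↦158x: [154, 101, 1, 158, 142, 175, 70]… (length divides ord_197(158)).
π_158 has 5 disjoint cycles with lengths [49, 49, 49, 49, 1] on {0,…,196}.
Σ(ℓ_i−1) = 197−5 = 192; sign = (−1)^192 = +1.

+1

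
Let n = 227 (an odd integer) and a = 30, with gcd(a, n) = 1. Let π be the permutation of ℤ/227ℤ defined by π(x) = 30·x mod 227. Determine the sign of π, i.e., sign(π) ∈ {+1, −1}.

+1

Orbit of 134 under x↦30x: [134, 161, 63, 74, 177, 89, 173]… (length divides ord_227(30)).
Cycle type of π: 113×2 + 1; total 3 cycles.
3 cycles on 227: each ℓ→(−1)^(ℓ−1), product (−1)^224 = +1.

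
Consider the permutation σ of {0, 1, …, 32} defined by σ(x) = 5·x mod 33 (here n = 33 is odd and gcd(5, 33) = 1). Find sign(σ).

-1

Start at x=23: 23 → 16 → 14 → 4 → 20 → 1 → 5 → … (one orbit).
π_5 has 6 disjoint cycles with lengths [10, 10, 5, 5, 2, 1] on {0,…,32}.
Σ(ℓ_i−1) = 33−6 = 27; sign = (−1)^27 = -1.
Check: (5/33) = -1 by Zolotarev.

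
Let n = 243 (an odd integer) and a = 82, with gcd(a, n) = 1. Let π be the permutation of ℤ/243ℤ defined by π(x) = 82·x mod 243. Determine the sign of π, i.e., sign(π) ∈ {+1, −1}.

Start at x=163: 163 → 1 → 82 → 163 (one orbit).
135 cycles of lengths [3, 3, 3, 3, 3, 3, 3, 3, 3, 3, 3, 3, 3, 3, 3, 3, 3, 3, 3, 3, 3, 3, 3, 3, 3, 3, 3, 3, 3, 3, 3, 3, 3, 3, 3, 3, 3, 3, 3, 3, 3, 3, 3, 3, 3, 3, 3, 3, 3, 3, 3, 3, 3, 3, 1, 1, 1, 1, 1, 1, 1, 1, 1, 1, 1, 1, 1, 1, 1, 1, 1, 1, 1, 1, 1, 1, 1, 1, 1, 1, 1, 1, 1, 1, 1, 1, 1, 1, 1, 1, 1, 1, 1, 1, 1, 1, 1, 1, 1, 1, 1, 1, 1, 1, 1, 1, 1, 1, 1, 1, 1, 1, 1, 1, 1, 1, 1, 1, 1, 1, 1, 1, 1, 1, 1, 1, 1, 1, 1, 1, 1, 1, 1, 1, 1].
sign(π) = (−1)^{n − #cycles} = (−1)^{243−135} = (−1)^108 = +1.
Check: (82/243) = +1 by Zolotarev.

+1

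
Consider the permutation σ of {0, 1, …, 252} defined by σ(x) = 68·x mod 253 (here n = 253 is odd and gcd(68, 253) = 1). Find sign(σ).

Orbit of 206 under x↦68x: [206, 93, 252, 185, 183, 47, 160]… (length divides ord_253(68)).
Decompose π into cycles: lengths [10, 10, 10, 10, 10, 10, 10, 10, 10, 10, 10, 10, 10, 10, 10, 10, 10, 10, 10, 10, 10, 10, 10, 2, 2, 2, 2, 2, 2, 2, 2, 2, 2, 2, 1] (35 cycles, including the fixed point 0).
253 − 35 = 218 transpositions; sign(π) = (−1)^218 = +1.
Check: (68/253) = +1 by Zolotarev.

+1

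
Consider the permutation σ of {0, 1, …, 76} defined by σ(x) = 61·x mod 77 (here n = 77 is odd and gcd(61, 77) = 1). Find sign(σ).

Orbit of 67 under x↦61x: [67, 6, 58, 73, 64, 54, 60]… (length divides ord_77(61)).
Decompose π into cycles: lengths [30, 30, 10, 6, 1] (5 cycles, including the fixed point 0).
5 cycles on 77: each ℓ→(−1)^(ℓ−1), product (−1)^72 = +1.
The Jacobi symbol (61|77) = +1 (Zolotarev) agrees.

+1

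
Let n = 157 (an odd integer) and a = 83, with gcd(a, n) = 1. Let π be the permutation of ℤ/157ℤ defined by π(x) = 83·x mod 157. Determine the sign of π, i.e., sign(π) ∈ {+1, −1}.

-1

Trace 76: π^k(76) = [76, 28, 126, 96, 118, 60, 113] for k=0..6.
Cycle type of π: 156 + 1; total 2 cycles.
157 − 2 = 155 transpositions; sign(π) = (−1)^155 = -1.
Zolotarev: (83|157) = -1, matching the cycle-count sign.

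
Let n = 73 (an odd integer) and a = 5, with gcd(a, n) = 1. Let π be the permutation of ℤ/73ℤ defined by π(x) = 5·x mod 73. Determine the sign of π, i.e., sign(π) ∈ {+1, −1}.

Trace 1: π^k(1) = [1, 5, 25, 52, 41, 59, 3] for k=0..6.
Cycle type of π: 72 + 1; total 2 cycles.
With 2 cycles on 73 points, sign = (−1)^{73−2} = -1.
Via Zolotarev, sign(π_{5}) = (5|73) = -1.

-1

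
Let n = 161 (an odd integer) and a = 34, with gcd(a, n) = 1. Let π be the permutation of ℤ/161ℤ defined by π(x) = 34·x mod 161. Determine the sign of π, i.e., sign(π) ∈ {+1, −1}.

Start at x=127: 127 → 132 → 141 → 125 → 64 → 83 → 85 → … (one orbit).
11 cycles of lengths [22, 22, 22, 22, 22, 22, 22, 2, 2, 2, 1].
11 cycles on 161: each ℓ→(−1)^(ℓ−1), product (−1)^150 = +1.
Zolotarev: (34|161) = +1, matching the cycle-count sign.

+1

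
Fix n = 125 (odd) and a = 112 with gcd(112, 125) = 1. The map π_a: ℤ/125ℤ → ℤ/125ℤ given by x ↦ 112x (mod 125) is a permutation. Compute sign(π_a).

-1

Start at x=3: 3 → 86 → 7 → 34 → 58 → 121 → 52 → … (one orbit).
The orbit structure of x ↦ 112x mod 125: 4 orbits of sizes [100, 20, 4, 1].
Σ(ℓ_i−1) = 125−4 = 121; sign = (−1)^121 = -1.
The Jacobi symbol (112|125) = -1 (Zolotarev) agrees.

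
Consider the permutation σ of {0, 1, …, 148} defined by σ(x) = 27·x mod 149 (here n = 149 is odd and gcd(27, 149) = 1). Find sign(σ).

Start at x=102: 102 → 72 → 7 → 40 → 37 → 105 → 4 → … (one orbit).
Cycle type of π: 148 + 1; total 2 cycles.
Σ(ℓ_i−1) = 149−2 = 147; sign = (−1)^147 = -1.
The Jacobi symbol (27|149) = -1 (Zolotarev) agrees.

-1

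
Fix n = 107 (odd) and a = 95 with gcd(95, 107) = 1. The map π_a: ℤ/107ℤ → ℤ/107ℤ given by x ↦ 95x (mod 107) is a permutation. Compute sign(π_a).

Trace 82: π^k(82) = [82, 86, 38, 79, 15, 34, 20] for k=0..6.
The orbit structure of x ↦ 95x mod 107: 2 orbits of sizes [106, 1].
n − c = 107 − 2 = 105; sign = (−1)^105 = -1.

-1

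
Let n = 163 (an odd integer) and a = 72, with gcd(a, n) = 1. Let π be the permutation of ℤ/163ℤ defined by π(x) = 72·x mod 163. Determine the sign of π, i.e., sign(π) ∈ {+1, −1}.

Trace 125: π^k(125) = [125, 35, 75, 21, 45, 143, 27] for k=0..6.
The orbit structure of x ↦ 72x mod 163: 2 orbits of sizes [162, 1].
163 − 2 = 161 transpositions; sign(π) = (−1)^161 = -1.
Via Zolotarev, sign(π_{72}) = (72|163) = -1.

-1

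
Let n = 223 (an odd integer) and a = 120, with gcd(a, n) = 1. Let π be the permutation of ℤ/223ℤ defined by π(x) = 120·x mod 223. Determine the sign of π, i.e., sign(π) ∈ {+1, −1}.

+1

Start at x=120: 120 → 128 → 196 → 105 → 112 → 60 → 64 → … (one orbit).
Decompose π into cycles: lengths [37, 37, 37, 37, 37, 37, 1] (7 cycles, including the fixed point 0).
223 − 7 = 216 transpositions; sign(π) = (−1)^216 = +1.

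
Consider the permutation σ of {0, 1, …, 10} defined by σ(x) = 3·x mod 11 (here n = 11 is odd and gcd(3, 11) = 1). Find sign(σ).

+1

Start at x=4: 4 → 1 → 3 → 9 → 5 → 4 (one orbit).
3 cycles of lengths [5, 5, 1].
11 − 3 = 8 transpositions; sign(π) = (−1)^8 = +1.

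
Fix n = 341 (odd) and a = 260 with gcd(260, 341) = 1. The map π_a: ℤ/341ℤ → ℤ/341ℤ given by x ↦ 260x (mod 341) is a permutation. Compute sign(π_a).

+1

Orbit of 178 under x↦260x: [178, 245, 274, 312, 303, 9, 294]… (length divides ord_341(260)).
13 cycles of lengths [30, 30, 30, 30, 30, 30, 30, 30, 30, 30, 30, 10, 1].
341 − 13 = 328 transpositions; sign(π) = (−1)^328 = +1.
The Jacobi symbol (260|341) = +1 (Zolotarev) agrees.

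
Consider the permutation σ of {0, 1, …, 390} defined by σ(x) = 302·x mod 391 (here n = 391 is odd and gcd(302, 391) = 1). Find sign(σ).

Start at x=101: 101 → 4 → 35 → 13 → 16 → 140 → 52 → … (one orbit).
Cycle type of π: 44×8 + 11×2 + 4×4 + 1; total 15 cycles.
15 cycles on 391: each ℓ→(−1)^(ℓ−1), product (−1)^376 = +1.
Via Zolotarev, sign(π_{302}) = (302|391) = +1.

+1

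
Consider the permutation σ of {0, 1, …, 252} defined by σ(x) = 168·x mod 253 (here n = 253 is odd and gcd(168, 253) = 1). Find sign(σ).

-1

Trace 177: π^k(177) = [177, 135, 163, 60, 213, 111, 179] for k=0..6.
The orbit structure of x ↦ 168x mod 253: 6 orbits of sizes [110, 110, 22, 5, 5, 1].
253 − 6 = 247 transpositions; sign(π) = (−1)^247 = -1.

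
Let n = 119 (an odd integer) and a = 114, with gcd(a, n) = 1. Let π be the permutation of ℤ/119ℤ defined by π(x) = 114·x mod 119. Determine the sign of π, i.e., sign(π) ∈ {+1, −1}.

-1

Orbit of 43 under x↦114x: [43, 23, 4, 99, 100, 95, 1]… (length divides ord_119(114)).
π_114 has 6 disjoint cycles with lengths [48, 48, 16, 3, 3, 1] on {0,…,118}.
sign(π) = (−1)^{n − #cycles} = (−1)^{119−6} = (−1)^113 = -1.
Zolotarev: (114|119) = -1, matching the cycle-count sign.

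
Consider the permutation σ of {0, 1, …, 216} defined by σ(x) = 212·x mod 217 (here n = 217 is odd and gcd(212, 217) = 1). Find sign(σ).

-1

Start at x=92: 92 → 191 → 130 → 1 → 212 → 25 → 92 (one orbit).
Cycle lengths of π_212 on ℤ/217ℤ: [6, 6, 6, 6, 6, 6, 6, 6, 6, 6, 6, 6, 6, 6, 6, 6, 6, 6, 6, 6, 6, 6, 6, 6, 6, 6, 6, 6, 6, 6, 6, 6, 6, 6, 6, 3, 3, 1]; 38 cycles in total.
38 cycles on 217: each ℓ→(−1)^(ℓ−1), product (−1)^179 = -1.
Check: (212/217) = -1 by Zolotarev.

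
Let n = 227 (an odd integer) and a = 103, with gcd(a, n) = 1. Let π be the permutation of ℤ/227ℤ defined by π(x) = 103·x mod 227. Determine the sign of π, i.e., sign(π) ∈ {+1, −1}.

+1

Trace 116: π^k(116) = [116, 144, 77, 213, 147, 159, 33] for k=0..6.
π_103 has 3 disjoint cycles with lengths [113, 113, 1] on {0,…,226}.
Σ(ℓ_i−1) = 227−3 = 224; sign = (−1)^224 = +1.
The Jacobi symbol (103|227) = +1 (Zolotarev) agrees.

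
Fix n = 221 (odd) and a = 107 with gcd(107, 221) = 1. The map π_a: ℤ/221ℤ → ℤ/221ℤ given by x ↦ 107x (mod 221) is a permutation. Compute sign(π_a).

-1

Start at x=3: 3 → 100 → 92 → 120 → 22 → 144 → 159 → … (one orbit).
Cycle type of π: 48×4 + 16 + 3×4 + 1; total 10 cycles.
sign(π) = (−1)^{n − #cycles} = (−1)^{221−10} = (−1)^211 = -1.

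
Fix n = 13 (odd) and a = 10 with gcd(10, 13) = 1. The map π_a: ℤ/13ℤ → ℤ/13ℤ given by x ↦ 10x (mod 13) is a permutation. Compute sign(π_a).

+1

Trace 3: π^k(3) = [3, 4, 1, 10, 9, 12] for k=0..5.
The orbit structure of x ↦ 10x mod 13: 3 orbits of sizes [6, 6, 1].
13 − 3 = 10 transpositions; sign(π) = (−1)^10 = +1.
Via Zolotarev, sign(π_{10}) = (10|13) = +1.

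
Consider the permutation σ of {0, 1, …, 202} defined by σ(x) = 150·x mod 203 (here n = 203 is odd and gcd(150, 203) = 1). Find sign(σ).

-1

Orbit of 178 under x↦150x: [178, 107, 13, 123, 180, 1, 150]… (length divides ord_203(150)).
Cycle lengths of π_150 on ℤ/203ℤ: [42, 42, 42, 42, 14, 14, 6, 1]; 8 cycles in total.
With 8 cycles on 203 points, sign = (−1)^{203−8} = -1.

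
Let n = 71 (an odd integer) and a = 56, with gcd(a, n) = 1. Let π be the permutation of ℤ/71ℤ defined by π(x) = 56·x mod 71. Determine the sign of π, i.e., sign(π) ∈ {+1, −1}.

Trace 6: π^k(6) = [6, 52, 1, 56, 12, 33, 2] for k=0..6.
Cycle lengths of π_56 on ℤ/71ℤ: [70, 1]; 2 cycles in total.
2 cycles on 71: each ℓ→(−1)^(ℓ−1), product (−1)^69 = -1.
(56|71)_J = -1 (Zolotarev's lemma cross-check).

-1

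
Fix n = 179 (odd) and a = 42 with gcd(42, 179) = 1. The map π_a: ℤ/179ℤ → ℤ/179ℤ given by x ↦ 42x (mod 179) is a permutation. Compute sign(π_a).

+1

Start at x=45: 45 → 100 → 83 → 85 → 169 → 117 → 81 → … (one orbit).
3 cycles of lengths [89, 89, 1].
Σ(ℓ_i−1) = 179−3 = 176; sign = (−1)^176 = +1.
Via Zolotarev, sign(π_{42}) = (42|179) = +1.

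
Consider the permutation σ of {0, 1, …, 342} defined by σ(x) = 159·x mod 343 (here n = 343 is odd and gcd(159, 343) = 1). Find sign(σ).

Start at x=151: 151 → 342 → 184 → 101 → 281 → 89 → 88 → … (one orbit).
The orbit structure of x ↦ 159x mod 343: 4 orbits of sizes [294, 42, 6, 1].
With 4 cycles on 343 points, sign = (−1)^{343−4} = -1.
Zolotarev: (159|343) = -1, matching the cycle-count sign.

-1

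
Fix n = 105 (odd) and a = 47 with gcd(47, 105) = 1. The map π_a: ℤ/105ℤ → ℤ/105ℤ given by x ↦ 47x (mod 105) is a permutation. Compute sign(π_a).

Start at x=46: 46 → 62 → 79 → 38 → 1 → 47 → 4 → … (one orbit).
Cycle lengths of π_47 on ℤ/105ℤ: [12, 12, 12, 12, 12, 12, 6, 6, 6, 4, 4, 4, 2, 1]; 14 cycles in total.
sign(π) = (−1)^{n − #cycles} = (−1)^{105−14} = (−1)^91 = -1.
Check: (47/105) = -1 by Zolotarev.

-1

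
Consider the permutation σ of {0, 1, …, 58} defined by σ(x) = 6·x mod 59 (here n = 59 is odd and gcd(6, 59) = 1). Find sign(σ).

Start at x=19: 19 → 55 → 35 → 33 → 21 → 8 → 48 → … (one orbit).
2 cycles of lengths [58, 1].
n − c = 59 − 2 = 57; sign = (−1)^57 = -1.

-1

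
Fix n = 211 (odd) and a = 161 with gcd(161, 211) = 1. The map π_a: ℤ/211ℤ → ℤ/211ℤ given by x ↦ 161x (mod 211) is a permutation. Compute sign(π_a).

Trace 148: π^k(148) = [148, 196, 117, 58, 54, 43, 171] for k=0..6.
π_161 has 11 disjoint cycles with lengths [21, 21, 21, 21, 21, 21, 21, 21, 21, 21, 1] on {0,…,210}.
Σ(ℓ_i−1) = 211−11 = 200; sign = (−1)^200 = +1.

+1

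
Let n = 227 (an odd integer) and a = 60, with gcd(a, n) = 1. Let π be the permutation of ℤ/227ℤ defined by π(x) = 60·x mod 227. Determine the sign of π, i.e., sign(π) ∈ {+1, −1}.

Orbit of 24 under x↦60x: [24, 78, 140, 1, 60, 195, 123]… (length divides ord_227(60)).
The orbit structure of x ↦ 60x mod 227: 2 orbits of sizes [226, 1].
227 − 2 = 225 transpositions; sign(π) = (−1)^225 = -1.
Zolotarev: (60|227) = -1, matching the cycle-count sign.

-1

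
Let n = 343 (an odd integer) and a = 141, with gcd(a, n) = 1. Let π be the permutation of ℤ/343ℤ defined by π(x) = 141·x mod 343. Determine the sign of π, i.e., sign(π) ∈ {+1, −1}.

+1

Orbit of 309 under x↦141x: [309, 8, 99, 239, 85, 323, 267]… (length divides ord_343(141)).
π_141 has 19 disjoint cycles with lengths [49, 49, 49, 49, 49, 49, 7, 7, 7, 7, 7, 7, 1, 1, 1, 1, 1, 1, 1] on {0,…,342}.
Σ(ℓ_i−1) = 343−19 = 324; sign = (−1)^324 = +1.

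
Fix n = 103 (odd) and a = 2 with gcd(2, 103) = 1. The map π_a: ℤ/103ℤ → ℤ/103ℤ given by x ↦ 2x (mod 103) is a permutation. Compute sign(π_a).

Trace 58: π^k(58) = [58, 13, 26, 52, 1, 2, 4] for k=0..6.
Decompose π into cycles: lengths [51, 51, 1] (3 cycles, including the fixed point 0).
sign(π) = (−1)^{n − #cycles} = (−1)^{103−3} = (−1)^100 = +1.
The Jacobi symbol (2|103) = +1 (Zolotarev) agrees.

+1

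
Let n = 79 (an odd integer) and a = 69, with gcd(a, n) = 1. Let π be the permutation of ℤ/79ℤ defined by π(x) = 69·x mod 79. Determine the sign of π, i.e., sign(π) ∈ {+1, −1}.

Trace 67: π^k(67) = [67, 41, 64, 71, 1, 69, 21] for k=0..6.
The orbit structure of x ↦ 69x mod 79: 4 orbits of sizes [26, 26, 26, 1].
sign(π) = (−1)^{n − #cycles} = (−1)^{79−4} = (−1)^75 = -1.

-1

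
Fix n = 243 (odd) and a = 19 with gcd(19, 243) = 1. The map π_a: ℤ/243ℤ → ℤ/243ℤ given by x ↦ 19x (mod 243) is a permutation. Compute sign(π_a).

+1

Orbit of 226 under x↦19x: [226, 163, 181, 37, 217, 235, 91]… (length divides ord_243(19)).
Cycle lengths of π_19 on ℤ/243ℤ: [27, 27, 27, 27, 27, 27, 9, 9, 9, 9, 9, 9, 3, 3, 3, 3, 3, 3, 1, 1, 1, 1, 1, 1, 1, 1, 1]; 27 cycles in total.
n − c = 243 − 27 = 216; sign = (−1)^216 = +1.
(19|243)_J = +1 (Zolotarev's lemma cross-check).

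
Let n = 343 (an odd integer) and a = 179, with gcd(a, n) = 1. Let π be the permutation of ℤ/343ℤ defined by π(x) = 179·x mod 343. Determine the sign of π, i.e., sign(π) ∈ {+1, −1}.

+1

Start at x=263: 263 → 86 → 302 → 207 → 9 → 239 → 249 → … (one orbit).
π_179 has 7 disjoint cycles with lengths [147, 147, 21, 21, 3, 3, 1] on {0,…,342}.
7 cycles on 343: each ℓ→(−1)^(ℓ−1), product (−1)^336 = +1.
The Jacobi symbol (179|343) = +1 (Zolotarev) agrees.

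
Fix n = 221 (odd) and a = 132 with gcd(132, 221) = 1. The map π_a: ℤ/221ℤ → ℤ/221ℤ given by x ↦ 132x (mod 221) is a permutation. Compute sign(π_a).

Orbit of 186 under x↦132x: [186, 21, 120, 149, 220, 89, 35]… (length divides ord_221(132)).
π_132 has 22 disjoint cycles with lengths [12, 12, 12, 12, 12, 12, 12, 12, 12, 12, 12, 12, 12, 12, 12, 12, 12, 4, 4, 4, 4, 1] on {0,…,220}.
221 − 22 = 199 transpositions; sign(π) = (−1)^199 = -1.
The Jacobi symbol (132|221) = -1 (Zolotarev) agrees.

-1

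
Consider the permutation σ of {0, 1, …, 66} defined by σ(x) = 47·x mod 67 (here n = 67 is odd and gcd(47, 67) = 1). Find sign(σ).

+1

Orbit of 10 under x↦47x: [10, 1, 47, 65, 40, 4, 54]… (length divides ord_67(47)).
3 cycles of lengths [33, 33, 1].
With 3 cycles on 67 points, sign = (−1)^{67−3} = +1.
(47|67)_J = +1 (Zolotarev's lemma cross-check).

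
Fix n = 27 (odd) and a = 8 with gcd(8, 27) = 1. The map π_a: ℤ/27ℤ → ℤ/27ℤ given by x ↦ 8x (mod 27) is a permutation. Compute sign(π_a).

Trace 8: π^k(8) = [8, 10, 26, 19, 17, 1] for k=0..5.
π_8 has 8 disjoint cycles with lengths [6, 6, 6, 2, 2, 2, 2, 1] on {0,…,26}.
n − c = 27 − 8 = 19; sign = (−1)^19 = -1.
Check: (8/27) = -1 by Zolotarev.

-1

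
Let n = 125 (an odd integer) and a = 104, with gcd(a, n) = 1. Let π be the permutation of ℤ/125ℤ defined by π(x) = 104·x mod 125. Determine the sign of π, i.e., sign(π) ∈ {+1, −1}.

Trace 124: π^k(124) = [124, 21, 59, 11, 19, 101, 4] for k=0..6.
7 cycles of lengths [50, 50, 10, 10, 2, 2, 1].
125 − 7 = 118 transpositions; sign(π) = (−1)^118 = +1.

+1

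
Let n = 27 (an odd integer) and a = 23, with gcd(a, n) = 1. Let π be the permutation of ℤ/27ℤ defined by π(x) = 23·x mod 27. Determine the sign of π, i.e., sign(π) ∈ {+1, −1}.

-1

Orbit of 13 under x↦23x: [13, 2, 19, 5, 7, 26, 4]… (length divides ord_27(23)).
π_23 has 4 disjoint cycles with lengths [18, 6, 2, 1] on {0,…,26}.
4 cycles on 27: each ℓ→(−1)^(ℓ−1), product (−1)^23 = -1.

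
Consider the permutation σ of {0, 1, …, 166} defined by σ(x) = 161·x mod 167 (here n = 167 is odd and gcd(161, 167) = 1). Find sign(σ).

-1

Trace 29: π^k(29) = [29, 160, 42, 82, 9, 113, 157] for k=0..6.
2 cycles of lengths [166, 1].
Σ(ℓ_i−1) = 167−2 = 165; sign = (−1)^165 = -1.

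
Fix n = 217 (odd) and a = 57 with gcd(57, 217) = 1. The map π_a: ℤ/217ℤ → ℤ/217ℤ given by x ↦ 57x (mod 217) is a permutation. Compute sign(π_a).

Orbit of 36 under x↦57x: [36, 99, 1, 57, 211, 92]… (length divides ord_217(57)).
Decompose π into cycles: lengths [6, 6, 6, 6, 6, 6, 6, 6, 6, 6, 6, 6, 6, 6, 6, 6, 6, 6, 6, 6, 6, 6, 6, 6, 6, 6, 6, 6, 6, 6, 6, 6, 6, 6, 6, 1, 1, 1, 1, 1, 1, 1] (42 cycles, including the fixed point 0).
sign(π) = (−1)^{n − #cycles} = (−1)^{217−42} = (−1)^175 = -1.
(57|217)_J = -1 (Zolotarev's lemma cross-check).

-1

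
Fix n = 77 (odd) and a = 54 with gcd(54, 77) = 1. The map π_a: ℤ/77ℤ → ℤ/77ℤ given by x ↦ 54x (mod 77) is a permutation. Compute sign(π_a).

Trace 54: π^k(54) = [54, 67, 76, 23, 10, 1] for k=0..5.
π_54 has 17 disjoint cycles with lengths [6, 6, 6, 6, 6, 6, 6, 6, 6, 6, 6, 2, 2, 2, 2, 2, 1] on {0,…,76}.
sign(π) = (−1)^{n − #cycles} = (−1)^{77−17} = (−1)^60 = +1.

+1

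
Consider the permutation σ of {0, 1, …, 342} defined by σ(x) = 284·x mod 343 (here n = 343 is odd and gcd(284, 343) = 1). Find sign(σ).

Orbit of 123 under x↦284x: [123, 289, 99, 333, 247, 176, 249]… (length divides ord_343(284)).
The orbit structure of x ↦ 284x mod 343: 7 orbits of sizes [147, 147, 21, 21, 3, 3, 1].
Σ(ℓ_i−1) = 343−7 = 336; sign = (−1)^336 = +1.
Check: (284/343) = +1 by Zolotarev.

+1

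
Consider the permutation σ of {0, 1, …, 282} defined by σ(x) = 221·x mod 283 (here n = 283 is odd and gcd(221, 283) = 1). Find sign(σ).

Start at x=23: 23 → 272 → 116 → 166 → 179 → 222 → 103 → … (one orbit).
The orbit structure of x ↦ 221x mod 283: 2 orbits of sizes [282, 1].
With 2 cycles on 283 points, sign = (−1)^{283−2} = -1.
Zolotarev: (221|283) = -1, matching the cycle-count sign.

-1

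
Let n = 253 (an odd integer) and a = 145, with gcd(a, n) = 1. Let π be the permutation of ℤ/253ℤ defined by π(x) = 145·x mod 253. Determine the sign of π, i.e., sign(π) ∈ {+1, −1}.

+1

Start at x=106: 106 → 190 → 226 → 133 → 57 → 169 → 217 → … (one orbit).
5 cycles of lengths [110, 110, 22, 10, 1].
sign(π) = (−1)^{n − #cycles} = (−1)^{253−5} = (−1)^248 = +1.
The Jacobi symbol (145|253) = +1 (Zolotarev) agrees.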